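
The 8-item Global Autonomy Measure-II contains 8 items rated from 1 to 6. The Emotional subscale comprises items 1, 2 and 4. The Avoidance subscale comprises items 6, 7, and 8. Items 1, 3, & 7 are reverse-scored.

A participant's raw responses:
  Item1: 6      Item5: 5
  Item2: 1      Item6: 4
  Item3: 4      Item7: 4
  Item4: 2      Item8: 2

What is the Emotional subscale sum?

Emotional items: 1, 2, 4.
Of these, item 1 is reverse-scored; on a 1–6 scale, reversed = 7 − raw.
  item 1: 7 − 6 = 1
  item 2: 1
  item 4: 2
Sum = 1 + 1 + 2 = 4

4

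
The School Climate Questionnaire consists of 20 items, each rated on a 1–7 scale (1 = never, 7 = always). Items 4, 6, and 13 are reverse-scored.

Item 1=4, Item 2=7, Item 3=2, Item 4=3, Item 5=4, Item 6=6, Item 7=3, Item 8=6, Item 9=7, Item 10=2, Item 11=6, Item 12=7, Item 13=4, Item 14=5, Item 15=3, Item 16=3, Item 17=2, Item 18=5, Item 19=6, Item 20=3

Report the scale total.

86

Reversing items 4, 6, & 13 with 8 − raw:
Total = 4 + 7 + 2 + (8−3) + 4 + (8−6) + 3 + 6 + 7 + 2 + 6 + 7 + (8−4) + 5 + 3 + 3 + 2 + 5 + 6 + 3
      = 4 + 7 + 2 + 5 + 4 + 2 + 3 + 6 + 7 + 2 + 6 + 7 + 4 + 5 + 3 + 3 + 2 + 5 + 6 + 3 = 86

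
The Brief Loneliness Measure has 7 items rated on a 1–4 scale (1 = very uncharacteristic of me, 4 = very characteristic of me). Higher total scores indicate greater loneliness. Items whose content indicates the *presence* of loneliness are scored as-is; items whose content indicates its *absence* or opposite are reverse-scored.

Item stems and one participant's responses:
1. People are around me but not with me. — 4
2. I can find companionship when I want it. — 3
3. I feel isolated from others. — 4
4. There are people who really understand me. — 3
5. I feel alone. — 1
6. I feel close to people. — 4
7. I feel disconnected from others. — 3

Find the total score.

17

Items 2, 4, 6 describe the absence/opposite of loneliness → reverse-score.
on a 1–4 scale, reversed = 5 − raw.
  item 1: 4
  item 2: 5 − 3 = 2
  item 3: 4
  item 4: 5 − 3 = 2
  item 5: 1
  item 6: 5 − 4 = 1
  item 7: 3
Total = 4 + 2 + 4 + 2 + 1 + 1 + 3 = 17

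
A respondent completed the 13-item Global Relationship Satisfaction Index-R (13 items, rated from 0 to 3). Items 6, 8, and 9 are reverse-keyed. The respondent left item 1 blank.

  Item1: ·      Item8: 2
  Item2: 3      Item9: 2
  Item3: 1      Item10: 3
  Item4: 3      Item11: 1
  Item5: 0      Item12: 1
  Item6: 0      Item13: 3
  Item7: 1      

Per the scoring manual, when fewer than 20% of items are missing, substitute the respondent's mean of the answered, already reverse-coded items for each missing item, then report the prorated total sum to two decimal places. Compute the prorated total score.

22.75

Reverse-coded (reversed = (0+3) − raw = 3 − raw):
  item 6: 3 − 0 = 3
  item 8: 3 − 2 = 1
  item 9: 3 − 2 = 1
Completed scored items (12 of 13): 3, 1, 3, 0, 3, 1, 1, 1, 3, 1, 1, 3; sum = 21.
Person mean = 21 / 12 ≈ 1.7500
Prorated total = (21 / 12) × 13 = 22.75 (to 2 dp)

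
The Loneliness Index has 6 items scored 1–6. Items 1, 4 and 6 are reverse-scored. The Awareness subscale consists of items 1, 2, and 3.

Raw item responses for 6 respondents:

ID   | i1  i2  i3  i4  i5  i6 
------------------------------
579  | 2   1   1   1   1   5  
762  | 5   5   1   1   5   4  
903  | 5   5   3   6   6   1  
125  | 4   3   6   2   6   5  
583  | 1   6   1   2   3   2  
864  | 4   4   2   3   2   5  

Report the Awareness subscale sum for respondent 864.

Respondent 864 raw: 4, 4, 2, 3, 2, 5.
Awareness items: 1, 2, 3.
Reverse-coded (reverse-coded value = 7 − response):
  item 1: 7 − 4 = 3
  item 2: 4
  item 3: 2
Sum = 3 + 4 + 2 = 9

9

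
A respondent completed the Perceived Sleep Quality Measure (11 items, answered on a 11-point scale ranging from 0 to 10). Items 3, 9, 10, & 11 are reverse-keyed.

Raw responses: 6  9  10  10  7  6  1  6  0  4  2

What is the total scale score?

69

Reverse-keyed items use 10 − raw:
  item 3: 10 − 10 = 0
  item 9: 10 − 0 = 10
  item 10: 10 − 4 = 6
  item 11: 10 − 2 = 8
After reverse-coding: 6, 9, 0, 10, 7, 6, 1, 6, 10, 6, 8
Total = 6 + 9 + 0 + 10 + 7 + 6 + 1 + 6 + 10 + 6 + 8 = 69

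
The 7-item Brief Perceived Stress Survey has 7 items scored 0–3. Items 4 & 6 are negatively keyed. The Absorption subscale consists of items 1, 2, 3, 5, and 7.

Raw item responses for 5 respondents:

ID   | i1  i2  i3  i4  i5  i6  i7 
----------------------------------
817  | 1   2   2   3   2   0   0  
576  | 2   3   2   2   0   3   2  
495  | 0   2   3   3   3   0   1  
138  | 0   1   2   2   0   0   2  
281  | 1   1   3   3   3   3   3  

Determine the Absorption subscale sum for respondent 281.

11

Respondent 281 raw: 1, 1, 3, 3, 3, 3, 3.
Absorption items: 1, 2, 3, 5, 7.
Reverse-coded (on a 0–3 scale, reversed = 3 − raw):
  item 1: 1
  item 2: 1
  item 3: 3
  item 5: 3
  item 7: 3
Sum = 1 + 1 + 3 + 3 + 3 = 11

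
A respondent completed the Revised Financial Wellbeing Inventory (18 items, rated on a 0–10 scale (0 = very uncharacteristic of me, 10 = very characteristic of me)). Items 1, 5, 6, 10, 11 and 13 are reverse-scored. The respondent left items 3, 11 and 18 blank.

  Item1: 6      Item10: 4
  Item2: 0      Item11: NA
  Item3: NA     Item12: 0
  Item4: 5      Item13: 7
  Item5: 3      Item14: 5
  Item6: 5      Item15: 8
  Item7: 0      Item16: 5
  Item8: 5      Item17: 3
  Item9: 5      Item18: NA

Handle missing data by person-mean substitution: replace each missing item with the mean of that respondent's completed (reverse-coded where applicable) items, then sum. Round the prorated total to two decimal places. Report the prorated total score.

73.20

Reverse-coded (on a 0–10 scale, reversed = 10 − raw):
  item 1: 10 − 6 = 4
  item 5: 10 − 3 = 7
  item 6: 10 − 5 = 5
  item 10: 10 − 4 = 6
  item 13: 10 − 7 = 3
Completed scored items (15 of 18): 4, 0, 5, 7, 5, 0, 5, 5, 6, 0, 3, 5, 8, 5, 3; sum = 61.
Person mean = 61 / 15 ≈ 4.0667
Prorated total = (61 / 15) × 18 = 73.20 (to 2 dp)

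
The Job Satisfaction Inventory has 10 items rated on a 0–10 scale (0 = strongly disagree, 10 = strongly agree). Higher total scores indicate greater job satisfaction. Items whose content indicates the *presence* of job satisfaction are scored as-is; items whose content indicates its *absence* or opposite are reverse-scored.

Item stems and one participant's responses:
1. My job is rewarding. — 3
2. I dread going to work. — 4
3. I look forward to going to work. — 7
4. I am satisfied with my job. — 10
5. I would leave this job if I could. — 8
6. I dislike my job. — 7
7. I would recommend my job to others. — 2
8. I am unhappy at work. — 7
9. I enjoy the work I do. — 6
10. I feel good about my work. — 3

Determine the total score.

45

Items 2, 5, 6, 8 describe the absence/opposite of job satisfaction → reverse-score.
reversed = (0+10) − raw = 10 − raw.
  item 1: 3
  item 2: 10 − 4 = 6
  item 3: 7
  item 4: 10
  item 5: 10 − 8 = 2
  item 6: 10 − 7 = 3
  item 7: 2
  item 8: 10 − 7 = 3
  item 9: 6
  item 10: 3
Total = 3 + 6 + 7 + 10 + 2 + 3 + 2 + 3 + 6 + 3 = 45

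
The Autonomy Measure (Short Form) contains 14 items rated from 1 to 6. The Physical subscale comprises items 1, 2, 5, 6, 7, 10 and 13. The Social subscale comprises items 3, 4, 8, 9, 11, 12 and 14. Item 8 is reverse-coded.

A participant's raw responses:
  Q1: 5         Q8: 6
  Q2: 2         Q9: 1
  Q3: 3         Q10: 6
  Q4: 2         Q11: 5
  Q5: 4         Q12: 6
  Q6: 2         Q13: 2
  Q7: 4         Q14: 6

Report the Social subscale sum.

24

Social items: 3, 4, 8, 9, 11, 12, 14.
Of these, item 8 is reverse-coded; reversed = (1+6) − raw = 7 − raw.
  item 3: 3
  item 4: 2
  item 8: 7 − 6 = 1
  item 9: 1
  item 11: 5
  item 12: 6
  item 14: 6
Sum = 3 + 2 + 1 + 1 + 5 + 6 + 6 = 24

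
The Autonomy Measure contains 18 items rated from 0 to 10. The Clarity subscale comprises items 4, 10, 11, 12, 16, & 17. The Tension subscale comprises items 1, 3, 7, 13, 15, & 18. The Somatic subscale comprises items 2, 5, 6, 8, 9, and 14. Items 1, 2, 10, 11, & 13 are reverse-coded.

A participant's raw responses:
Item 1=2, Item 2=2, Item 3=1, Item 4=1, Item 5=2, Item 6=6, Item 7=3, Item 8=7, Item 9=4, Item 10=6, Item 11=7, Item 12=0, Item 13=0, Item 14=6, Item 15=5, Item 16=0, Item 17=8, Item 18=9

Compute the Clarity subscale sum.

16

Clarity items: 4, 10, 11, 12, 16, 17.
Of these, items 10 & 11 are reverse-coded; reversed = (0+10) − raw = 10 − raw.
  item 4: 1
  item 10: 10 − 6 = 4
  item 11: 10 − 7 = 3
  item 12: 0
  item 16: 0
  item 17: 8
Sum = 1 + 4 + 3 + 0 + 0 + 8 = 16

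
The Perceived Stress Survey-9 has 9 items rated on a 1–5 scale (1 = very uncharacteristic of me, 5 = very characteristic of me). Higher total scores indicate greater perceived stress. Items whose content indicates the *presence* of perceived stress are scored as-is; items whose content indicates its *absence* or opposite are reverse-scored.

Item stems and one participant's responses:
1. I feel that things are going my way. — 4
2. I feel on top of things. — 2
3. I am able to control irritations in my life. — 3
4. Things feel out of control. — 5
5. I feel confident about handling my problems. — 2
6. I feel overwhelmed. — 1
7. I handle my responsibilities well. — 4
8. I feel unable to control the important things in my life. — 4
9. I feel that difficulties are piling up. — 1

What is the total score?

26

Items 1, 2, 3, 5, 7 describe the absence/opposite of perceived stress → reverse-score.
on a 1–5 scale, reversed = 6 − raw.
  item 1: 6 − 4 = 2
  item 2: 6 − 2 = 4
  item 3: 6 − 3 = 3
  item 4: 5
  item 5: 6 − 2 = 4
  item 6: 1
  item 7: 6 − 4 = 2
  item 8: 4
  item 9: 1
Total = 2 + 4 + 3 + 5 + 4 + 1 + 2 + 4 + 1 = 26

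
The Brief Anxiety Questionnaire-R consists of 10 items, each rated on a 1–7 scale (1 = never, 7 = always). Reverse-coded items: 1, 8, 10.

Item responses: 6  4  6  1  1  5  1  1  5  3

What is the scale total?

37

Reverse-coded items use 8 − raw:
  item 1: 8 − 6 = 2
  item 8: 8 − 1 = 7
  item 10: 8 − 3 = 5
Scored items: 2, 4, 6, 1, 1, 5, 1, 7, 5, 5
Total = 2 + 4 + 6 + 1 + 1 + 5 + 1 + 7 + 5 + 5 = 37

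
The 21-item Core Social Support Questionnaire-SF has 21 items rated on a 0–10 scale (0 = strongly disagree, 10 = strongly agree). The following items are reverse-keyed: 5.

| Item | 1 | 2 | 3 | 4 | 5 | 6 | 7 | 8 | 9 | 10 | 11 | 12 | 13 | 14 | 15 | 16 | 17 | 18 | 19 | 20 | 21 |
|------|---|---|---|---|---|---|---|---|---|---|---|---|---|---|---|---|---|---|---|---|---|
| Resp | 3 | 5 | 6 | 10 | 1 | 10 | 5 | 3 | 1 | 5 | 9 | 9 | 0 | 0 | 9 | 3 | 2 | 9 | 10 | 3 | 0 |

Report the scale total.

Raw sum = 103. Reverse-keyed items: 5; their raw sum = 1.
Each reversal replaces raw with 10 − raw, changing the total by 10 − 2·raw per item.
Total = 103 + 1·10 − 2·1 = 103 + 10 − 2 = 111

111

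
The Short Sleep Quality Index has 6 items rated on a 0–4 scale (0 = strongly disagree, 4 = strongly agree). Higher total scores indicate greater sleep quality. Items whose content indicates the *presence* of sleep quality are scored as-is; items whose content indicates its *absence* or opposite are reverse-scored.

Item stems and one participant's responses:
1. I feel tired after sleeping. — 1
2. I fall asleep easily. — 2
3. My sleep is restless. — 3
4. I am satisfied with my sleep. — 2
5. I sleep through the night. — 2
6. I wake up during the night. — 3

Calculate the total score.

Items 1, 3, 6 describe the absence/opposite of sleep quality → reverse-score.
reversed = (0+4) − raw = 4 − raw.
  item 1: 4 − 1 = 3
  item 2: 2
  item 3: 4 − 3 = 1
  item 4: 2
  item 5: 2
  item 6: 4 − 3 = 1
Total = 3 + 2 + 1 + 2 + 2 + 1 = 11

11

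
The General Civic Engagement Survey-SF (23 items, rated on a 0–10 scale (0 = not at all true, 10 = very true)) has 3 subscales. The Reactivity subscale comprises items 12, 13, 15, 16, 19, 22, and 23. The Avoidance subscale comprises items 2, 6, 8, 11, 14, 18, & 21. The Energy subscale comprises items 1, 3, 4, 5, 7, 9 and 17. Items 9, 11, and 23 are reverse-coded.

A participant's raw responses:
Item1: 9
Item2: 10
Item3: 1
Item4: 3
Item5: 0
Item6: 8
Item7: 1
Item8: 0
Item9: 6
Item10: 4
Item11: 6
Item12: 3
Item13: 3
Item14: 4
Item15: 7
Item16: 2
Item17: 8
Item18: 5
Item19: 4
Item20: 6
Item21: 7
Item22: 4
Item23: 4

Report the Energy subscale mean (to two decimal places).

3.71

Energy items: 1, 3, 4, 5, 7, 9, 17.
Of these, item 9 is reverse-coded; on a 0–10 scale, reversed = 10 − raw.
  item 1: 9
  item 3: 1
  item 4: 3
  item 5: 0
  item 7: 1
  item 9: 10 − 6 = 4
  item 17: 8
Sum = 9 + 1 + 3 + 0 + 1 + 4 + 8 = 26
Mean = 26 / 7 = 3.71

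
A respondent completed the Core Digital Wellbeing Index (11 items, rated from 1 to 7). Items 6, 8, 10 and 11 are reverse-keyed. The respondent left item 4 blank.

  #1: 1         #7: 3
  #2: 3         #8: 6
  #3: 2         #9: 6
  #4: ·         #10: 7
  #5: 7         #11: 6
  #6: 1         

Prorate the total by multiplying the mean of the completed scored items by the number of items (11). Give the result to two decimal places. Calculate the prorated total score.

37.40

Reverse-coded (reverse-coded value = 8 − response):
  item 6: 8 − 1 = 7
  item 8: 8 − 6 = 2
  item 10: 8 − 7 = 1
  item 11: 8 − 6 = 2
Completed scored items (10 of 11): 1, 3, 2, 7, 7, 3, 2, 6, 1, 2; sum = 34.
Person mean = 34 / 10 ≈ 3.4000
Prorated total = (34 / 10) × 11 = 37.40 (to 2 dp)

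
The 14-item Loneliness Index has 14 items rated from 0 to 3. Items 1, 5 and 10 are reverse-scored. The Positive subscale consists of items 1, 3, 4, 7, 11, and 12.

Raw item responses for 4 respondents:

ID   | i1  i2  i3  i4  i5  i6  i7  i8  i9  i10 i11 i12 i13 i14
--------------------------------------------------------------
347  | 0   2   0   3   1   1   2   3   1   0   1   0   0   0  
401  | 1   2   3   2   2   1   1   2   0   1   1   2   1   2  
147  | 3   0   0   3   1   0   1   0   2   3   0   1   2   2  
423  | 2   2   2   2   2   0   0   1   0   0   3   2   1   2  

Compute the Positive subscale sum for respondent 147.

Respondent 147 raw: 3, 0, 0, 3, 1, 0, 1, 0, 2, 3, 0, 1, 2, 2.
Positive items: 1, 3, 4, 7, 11, 12.
Reverse-coded (reverse-coded value = 3 − response):
  item 1: 3 − 3 = 0
  item 3: 0
  item 4: 3
  item 7: 1
  item 11: 0
  item 12: 1
Sum = 0 + 0 + 3 + 1 + 0 + 1 = 5

5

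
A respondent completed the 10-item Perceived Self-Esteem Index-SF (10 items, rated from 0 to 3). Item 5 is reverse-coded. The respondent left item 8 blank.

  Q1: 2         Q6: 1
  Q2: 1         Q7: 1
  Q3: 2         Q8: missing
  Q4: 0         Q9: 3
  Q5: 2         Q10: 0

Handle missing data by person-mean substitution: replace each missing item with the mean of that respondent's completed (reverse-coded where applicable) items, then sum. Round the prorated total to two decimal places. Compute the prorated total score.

Reverse-coded (on a 0–3 scale, reversed = 3 − raw):
  item 5: 3 − 2 = 1
Completed scored items (9 of 10): 2, 1, 2, 0, 1, 1, 1, 3, 0; sum = 11.
Person mean = 11 / 9 ≈ 1.2222
Prorated total = (11 / 9) × 10 = 12.22 (to 2 dp)

12.22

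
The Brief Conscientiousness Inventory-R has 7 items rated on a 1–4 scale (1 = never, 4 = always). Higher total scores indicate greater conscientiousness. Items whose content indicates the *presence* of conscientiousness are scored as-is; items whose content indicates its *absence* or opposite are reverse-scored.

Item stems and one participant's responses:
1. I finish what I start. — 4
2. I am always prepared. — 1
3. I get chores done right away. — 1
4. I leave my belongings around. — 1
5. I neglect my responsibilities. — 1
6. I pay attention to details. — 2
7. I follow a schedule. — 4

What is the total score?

20

Items 4, 5 describe the absence/opposite of conscientiousness → reverse-score.
reverse-coded value = 5 − response.
  item 1: 4
  item 2: 1
  item 3: 1
  item 4: 5 − 1 = 4
  item 5: 5 − 1 = 4
  item 6: 2
  item 7: 4
Total = 4 + 1 + 1 + 4 + 4 + 2 + 4 = 20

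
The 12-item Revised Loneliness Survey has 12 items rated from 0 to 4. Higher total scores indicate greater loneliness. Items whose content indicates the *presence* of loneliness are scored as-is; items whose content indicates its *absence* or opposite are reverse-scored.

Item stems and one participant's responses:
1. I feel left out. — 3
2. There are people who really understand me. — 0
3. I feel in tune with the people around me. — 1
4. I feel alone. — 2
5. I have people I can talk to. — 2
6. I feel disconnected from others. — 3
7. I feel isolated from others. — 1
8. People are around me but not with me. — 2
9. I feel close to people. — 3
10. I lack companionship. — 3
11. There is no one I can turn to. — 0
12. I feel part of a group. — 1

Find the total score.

27

Items 2, 3, 5, 9, 12 describe the absence/opposite of loneliness → reverse-score.
reversed = (0+4) − raw = 4 − raw.
  item 1: 3
  item 2: 4 − 0 = 4
  item 3: 4 − 1 = 3
  item 4: 2
  item 5: 4 − 2 = 2
  item 6: 3
  item 7: 1
  item 8: 2
  item 9: 4 − 3 = 1
  item 10: 3
  item 11: 0
  item 12: 4 − 1 = 3
Total = 3 + 4 + 3 + 2 + 2 + 3 + 1 + 2 + 1 + 3 + 0 + 3 = 27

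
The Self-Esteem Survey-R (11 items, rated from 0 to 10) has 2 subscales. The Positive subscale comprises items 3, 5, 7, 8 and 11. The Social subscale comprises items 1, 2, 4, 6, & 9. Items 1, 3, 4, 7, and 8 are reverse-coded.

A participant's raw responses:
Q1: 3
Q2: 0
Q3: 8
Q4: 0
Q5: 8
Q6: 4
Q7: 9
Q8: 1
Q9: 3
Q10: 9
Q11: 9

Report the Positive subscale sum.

Positive items: 3, 5, 7, 8, 11.
Of these, items 3, 7, and 8 are reverse-coded; reversed = (0+10) − raw = 10 − raw.
  item 3: 10 − 8 = 2
  item 5: 8
  item 7: 10 − 9 = 1
  item 8: 10 − 1 = 9
  item 11: 9
Sum = 2 + 8 + 1 + 9 + 9 = 29

29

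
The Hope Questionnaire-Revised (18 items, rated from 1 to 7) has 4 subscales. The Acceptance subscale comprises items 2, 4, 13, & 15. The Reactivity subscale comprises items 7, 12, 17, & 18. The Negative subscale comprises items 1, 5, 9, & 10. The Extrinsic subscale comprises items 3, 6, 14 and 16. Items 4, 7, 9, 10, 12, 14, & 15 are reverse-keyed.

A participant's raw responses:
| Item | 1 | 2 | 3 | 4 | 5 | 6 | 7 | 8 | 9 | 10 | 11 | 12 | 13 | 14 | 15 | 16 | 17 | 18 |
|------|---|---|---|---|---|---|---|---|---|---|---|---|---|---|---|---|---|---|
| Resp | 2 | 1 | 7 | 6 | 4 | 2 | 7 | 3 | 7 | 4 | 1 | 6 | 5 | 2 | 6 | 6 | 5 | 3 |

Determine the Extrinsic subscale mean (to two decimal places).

5.25

Extrinsic items: 3, 6, 14, 16.
Of these, item 14 is reverse-keyed; reverse-coded value = 8 − response.
  item 3: 7
  item 6: 2
  item 14: 8 − 2 = 6
  item 16: 6
Sum = 7 + 2 + 6 + 6 = 21
Mean = 21 / 4 = 5.25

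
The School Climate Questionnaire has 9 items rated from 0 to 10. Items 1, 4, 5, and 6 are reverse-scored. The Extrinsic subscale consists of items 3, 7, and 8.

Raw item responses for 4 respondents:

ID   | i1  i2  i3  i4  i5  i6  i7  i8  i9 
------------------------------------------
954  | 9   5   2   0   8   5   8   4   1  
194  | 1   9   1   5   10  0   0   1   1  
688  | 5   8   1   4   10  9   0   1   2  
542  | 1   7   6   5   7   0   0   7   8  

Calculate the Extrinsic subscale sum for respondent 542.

Respondent 542 raw: 1, 7, 6, 5, 7, 0, 0, 7, 8.
Extrinsic items: 3, 7, 8.
Reverse-coded (reverse-coded value = 10 − response):
  item 3: 6
  item 7: 0
  item 8: 7
Sum = 6 + 0 + 7 = 13

13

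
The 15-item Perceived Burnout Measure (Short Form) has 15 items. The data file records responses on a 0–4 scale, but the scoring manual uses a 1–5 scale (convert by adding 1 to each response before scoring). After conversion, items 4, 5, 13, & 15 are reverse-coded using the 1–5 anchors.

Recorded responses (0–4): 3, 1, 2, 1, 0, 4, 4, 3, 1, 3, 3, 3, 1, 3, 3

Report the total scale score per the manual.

56

Convert to 1–5: 4, 2, 3, 2, 1, 5, 5, 4, 2, 4, 4, 4, 2, 4, 4
Reverse-coded (on a 1–5 scale, reversed = 6 − raw):
  item 4: 6 − 2 = 4
  item 5: 6 − 1 = 5
  item 13: 6 − 2 = 4
  item 15: 6 − 4 = 2
Scored: 4, 2, 3, 4, 5, 5, 5, 4, 2, 4, 4, 4, 4, 4, 2
Total = 56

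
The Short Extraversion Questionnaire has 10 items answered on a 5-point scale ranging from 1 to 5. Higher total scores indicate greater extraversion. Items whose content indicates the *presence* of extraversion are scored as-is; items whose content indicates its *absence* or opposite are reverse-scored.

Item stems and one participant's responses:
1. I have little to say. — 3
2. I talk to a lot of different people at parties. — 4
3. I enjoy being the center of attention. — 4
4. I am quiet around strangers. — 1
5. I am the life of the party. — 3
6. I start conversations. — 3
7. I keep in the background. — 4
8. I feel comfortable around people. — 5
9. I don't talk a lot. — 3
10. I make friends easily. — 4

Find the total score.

36

Items 1, 4, 7, 9 describe the absence/opposite of extraversion → reverse-score.
reversed = (1+5) − raw = 6 − raw.
  item 1: 6 − 3 = 3
  item 2: 4
  item 3: 4
  item 4: 6 − 1 = 5
  item 5: 3
  item 6: 3
  item 7: 6 − 4 = 2
  item 8: 5
  item 9: 6 − 3 = 3
  item 10: 4
Total = 3 + 4 + 4 + 5 + 3 + 3 + 2 + 5 + 3 + 4 = 36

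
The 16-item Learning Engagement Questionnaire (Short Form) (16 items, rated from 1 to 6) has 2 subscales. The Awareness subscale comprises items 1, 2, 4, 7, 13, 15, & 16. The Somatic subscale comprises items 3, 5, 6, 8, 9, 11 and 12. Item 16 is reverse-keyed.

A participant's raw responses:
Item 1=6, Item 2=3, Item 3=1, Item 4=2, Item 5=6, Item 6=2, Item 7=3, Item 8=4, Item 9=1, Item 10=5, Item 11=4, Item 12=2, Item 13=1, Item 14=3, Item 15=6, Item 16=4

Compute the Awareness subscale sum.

Awareness items: 1, 2, 4, 7, 13, 15, 16.
Of these, item 16 is reverse-keyed; reverse-coded value = 7 − response.
  item 1: 6
  item 2: 3
  item 4: 2
  item 7: 3
  item 13: 1
  item 15: 6
  item 16: 7 − 4 = 3
Sum = 6 + 3 + 2 + 3 + 1 + 6 + 3 = 24

24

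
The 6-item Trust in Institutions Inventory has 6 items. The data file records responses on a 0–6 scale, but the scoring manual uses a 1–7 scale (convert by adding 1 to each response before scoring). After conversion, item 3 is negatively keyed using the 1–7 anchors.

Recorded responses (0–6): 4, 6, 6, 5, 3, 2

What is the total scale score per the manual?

26

Convert to 1–7: 5, 7, 7, 6, 4, 3
Reverse-coded (on a 1–7 scale, reversed = 8 − raw):
  item 3: 8 − 7 = 1
Scored: 5, 7, 1, 6, 4, 3
Total = 26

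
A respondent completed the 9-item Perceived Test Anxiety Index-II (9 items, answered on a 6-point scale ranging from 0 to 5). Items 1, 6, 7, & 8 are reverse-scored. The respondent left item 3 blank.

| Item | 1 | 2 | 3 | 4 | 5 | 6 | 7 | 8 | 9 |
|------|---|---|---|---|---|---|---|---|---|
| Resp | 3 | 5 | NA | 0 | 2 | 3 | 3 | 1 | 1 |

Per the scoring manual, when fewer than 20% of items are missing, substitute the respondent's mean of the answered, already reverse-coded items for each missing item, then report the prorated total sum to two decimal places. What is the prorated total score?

Reverse-coded (on a 0–5 scale, reversed = 5 − raw):
  item 1: 5 − 3 = 2
  item 6: 5 − 3 = 2
  item 7: 5 − 3 = 2
  item 8: 5 − 1 = 4
Completed scored items (8 of 9): 2, 5, 0, 2, 2, 2, 4, 1; sum = 18.
Person mean = 18 / 8 ≈ 2.2500
Prorated total = (18 / 8) × 9 = 20.25 (to 2 dp)

20.25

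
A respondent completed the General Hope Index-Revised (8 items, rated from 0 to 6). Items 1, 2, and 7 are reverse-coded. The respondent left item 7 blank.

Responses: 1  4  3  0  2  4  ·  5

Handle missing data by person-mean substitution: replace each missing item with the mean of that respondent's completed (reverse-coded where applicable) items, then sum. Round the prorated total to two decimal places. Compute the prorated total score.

Reverse-coded (reversed = (0+6) − raw = 6 − raw):
  item 1: 6 − 1 = 5
  item 2: 6 − 4 = 2
Completed scored items (7 of 8): 5, 2, 3, 0, 2, 4, 5; sum = 21.
Person mean = 21 / 7 ≈ 3.0000
Prorated total = (21 / 7) × 8 = 24.00 (to 2 dp)

24.00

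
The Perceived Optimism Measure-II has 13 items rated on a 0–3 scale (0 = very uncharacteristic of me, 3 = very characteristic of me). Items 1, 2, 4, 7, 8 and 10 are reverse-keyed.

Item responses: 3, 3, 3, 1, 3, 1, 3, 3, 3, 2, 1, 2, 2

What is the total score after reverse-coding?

Reverse-coded items (reversed = (0+3) − raw = 3 − raw):
  item 1: 3 − 3 = 0
  item 2: 3 − 3 = 0
  item 4: 3 − 1 = 2
  item 7: 3 − 3 = 0
  item 8: 3 − 3 = 0
  item 10: 3 − 2 = 1
After reverse-coding: 0, 0, 3, 2, 3, 1, 0, 0, 3, 1, 1, 2, 2
Total = 0 + 0 + 3 + 2 + 3 + 1 + 0 + 0 + 3 + 1 + 1 + 2 + 2 = 18

18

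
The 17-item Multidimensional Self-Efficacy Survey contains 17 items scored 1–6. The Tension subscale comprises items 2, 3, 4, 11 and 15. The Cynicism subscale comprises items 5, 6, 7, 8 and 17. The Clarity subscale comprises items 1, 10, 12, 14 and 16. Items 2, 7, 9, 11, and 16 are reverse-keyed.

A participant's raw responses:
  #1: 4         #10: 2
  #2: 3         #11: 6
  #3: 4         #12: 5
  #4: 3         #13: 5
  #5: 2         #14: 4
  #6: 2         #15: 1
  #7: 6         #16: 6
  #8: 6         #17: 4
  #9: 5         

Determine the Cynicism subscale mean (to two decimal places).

Cynicism items: 5, 6, 7, 8, 17.
Of these, item 7 is reverse-keyed; reverse-coded value = 7 − response.
  item 5: 2
  item 6: 2
  item 7: 7 − 6 = 1
  item 8: 6
  item 17: 4
Sum = 2 + 2 + 1 + 6 + 4 = 15
Mean = 15 / 5 = 3.00

3.00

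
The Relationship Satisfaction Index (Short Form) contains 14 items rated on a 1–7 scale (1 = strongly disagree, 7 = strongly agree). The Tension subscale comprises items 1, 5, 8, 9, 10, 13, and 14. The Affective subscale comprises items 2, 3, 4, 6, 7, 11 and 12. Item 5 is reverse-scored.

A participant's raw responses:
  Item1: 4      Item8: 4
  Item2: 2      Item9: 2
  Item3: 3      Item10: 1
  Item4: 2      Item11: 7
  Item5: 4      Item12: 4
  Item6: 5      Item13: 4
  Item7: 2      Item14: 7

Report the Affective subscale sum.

Affective items: 2, 3, 4, 6, 7, 11, 12.
  item 2: 2
  item 3: 3
  item 4: 2
  item 6: 5
  item 7: 2
  item 11: 7
  item 12: 4
Sum = 2 + 3 + 2 + 5 + 2 + 7 + 4 = 25

25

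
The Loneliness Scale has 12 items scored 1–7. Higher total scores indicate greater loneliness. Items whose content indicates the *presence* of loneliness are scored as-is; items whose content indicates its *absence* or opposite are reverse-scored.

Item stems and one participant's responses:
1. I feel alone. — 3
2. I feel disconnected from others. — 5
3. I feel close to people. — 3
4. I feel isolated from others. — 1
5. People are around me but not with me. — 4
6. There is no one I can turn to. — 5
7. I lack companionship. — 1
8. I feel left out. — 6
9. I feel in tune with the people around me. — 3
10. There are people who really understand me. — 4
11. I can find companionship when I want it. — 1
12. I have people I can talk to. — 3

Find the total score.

51

Items 3, 9, 10, 11, 12 describe the absence/opposite of loneliness → reverse-score.
reversed = (1+7) − raw = 8 − raw.
  item 1: 3
  item 2: 5
  item 3: 8 − 3 = 5
  item 4: 1
  item 5: 4
  item 6: 5
  item 7: 1
  item 8: 6
  item 9: 8 − 3 = 5
  item 10: 8 − 4 = 4
  item 11: 8 − 1 = 7
  item 12: 8 − 3 = 5
Total = 3 + 5 + 5 + 1 + 4 + 5 + 1 + 6 + 5 + 4 + 7 + 5 = 51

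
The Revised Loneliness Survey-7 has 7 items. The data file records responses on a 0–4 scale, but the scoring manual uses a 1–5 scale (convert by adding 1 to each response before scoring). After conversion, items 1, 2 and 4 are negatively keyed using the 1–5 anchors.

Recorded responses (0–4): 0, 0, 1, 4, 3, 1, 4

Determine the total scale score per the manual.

24

Convert to 1–5: 1, 1, 2, 5, 4, 2, 5
Reverse-coded (reverse-coded value = 6 − response):
  item 1: 6 − 1 = 5
  item 2: 6 − 1 = 5
  item 4: 6 − 5 = 1
Scored: 5, 5, 2, 1, 4, 2, 5
Total = 24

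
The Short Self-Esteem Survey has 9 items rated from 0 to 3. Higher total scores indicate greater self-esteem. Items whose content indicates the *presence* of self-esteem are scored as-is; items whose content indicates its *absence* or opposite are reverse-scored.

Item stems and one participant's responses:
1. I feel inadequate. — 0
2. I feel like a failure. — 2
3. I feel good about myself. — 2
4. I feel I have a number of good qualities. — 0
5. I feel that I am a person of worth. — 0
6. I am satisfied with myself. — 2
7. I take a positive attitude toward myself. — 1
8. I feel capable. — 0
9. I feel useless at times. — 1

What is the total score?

11

Items 1, 2, 9 describe the absence/opposite of self-esteem → reverse-score.
on a 0–3 scale, reversed = 3 − raw.
  item 1: 3 − 0 = 3
  item 2: 3 − 2 = 1
  item 3: 2
  item 4: 0
  item 5: 0
  item 6: 2
  item 7: 1
  item 8: 0
  item 9: 3 − 1 = 2
Total = 3 + 1 + 2 + 0 + 0 + 2 + 1 + 0 + 2 = 11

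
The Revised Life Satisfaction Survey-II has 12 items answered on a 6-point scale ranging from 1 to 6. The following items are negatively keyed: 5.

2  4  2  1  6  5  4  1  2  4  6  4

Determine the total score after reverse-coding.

36

Reversing item 5 with 7 − raw:
Total = 2 + 4 + 2 + 1 + (7−6) + 5 + 4 + 1 + 2 + 4 + 6 + 4
      = 2 + 4 + 2 + 1 + 1 + 5 + 4 + 1 + 2 + 4 + 6 + 4 = 36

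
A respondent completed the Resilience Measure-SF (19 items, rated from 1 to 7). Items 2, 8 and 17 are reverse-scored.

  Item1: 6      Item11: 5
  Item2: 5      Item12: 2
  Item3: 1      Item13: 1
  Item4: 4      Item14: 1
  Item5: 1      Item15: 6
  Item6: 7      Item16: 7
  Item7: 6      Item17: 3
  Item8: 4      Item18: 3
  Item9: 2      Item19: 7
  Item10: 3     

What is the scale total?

Reversing items 2, 8, and 17 with 8 − raw:
Total = 6 + (8−5) + 1 + 4 + 1 + 7 + 6 + (8−4) + 2 + 3 + 5 + 2 + 1 + 1 + 6 + 7 + (8−3) + 3 + 7
      = 6 + 3 + 1 + 4 + 1 + 7 + 6 + 4 + 2 + 3 + 5 + 2 + 1 + 1 + 6 + 7 + 5 + 3 + 7 = 74

74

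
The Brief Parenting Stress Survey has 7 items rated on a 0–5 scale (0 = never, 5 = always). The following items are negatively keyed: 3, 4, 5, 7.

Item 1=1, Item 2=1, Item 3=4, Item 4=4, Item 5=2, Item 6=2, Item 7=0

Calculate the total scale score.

14

Reverse-coded items (reversed = (0+5) − raw = 5 − raw):
  item 3: 5 − 4 = 1
  item 4: 5 − 4 = 1
  item 5: 5 − 2 = 3
  item 7: 5 − 0 = 5
Scored items: 1, 1, 1, 1, 3, 2, 5
Total = 1 + 1 + 1 + 1 + 3 + 2 + 5 = 14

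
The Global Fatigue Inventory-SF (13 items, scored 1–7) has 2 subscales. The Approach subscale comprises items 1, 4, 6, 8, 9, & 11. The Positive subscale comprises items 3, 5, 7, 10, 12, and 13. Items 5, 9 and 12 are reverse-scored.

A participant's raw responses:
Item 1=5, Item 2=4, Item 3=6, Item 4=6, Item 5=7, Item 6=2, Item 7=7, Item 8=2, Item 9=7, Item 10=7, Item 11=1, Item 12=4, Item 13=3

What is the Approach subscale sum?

17

Approach items: 1, 4, 6, 8, 9, 11.
Of these, item 9 is reverse-scored; reverse-coded value = 8 − response.
  item 1: 5
  item 4: 6
  item 6: 2
  item 8: 2
  item 9: 8 − 7 = 1
  item 11: 1
Sum = 5 + 6 + 2 + 2 + 1 + 1 = 17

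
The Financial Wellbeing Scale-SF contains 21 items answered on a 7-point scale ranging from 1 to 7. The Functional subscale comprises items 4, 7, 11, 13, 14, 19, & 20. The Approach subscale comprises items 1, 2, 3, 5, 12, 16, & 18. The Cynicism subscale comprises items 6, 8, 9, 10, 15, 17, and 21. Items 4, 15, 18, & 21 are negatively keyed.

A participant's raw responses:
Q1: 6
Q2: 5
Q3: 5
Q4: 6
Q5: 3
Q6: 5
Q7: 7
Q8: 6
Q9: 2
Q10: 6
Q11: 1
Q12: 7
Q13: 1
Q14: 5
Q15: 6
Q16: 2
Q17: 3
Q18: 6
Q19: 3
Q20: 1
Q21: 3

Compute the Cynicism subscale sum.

Cynicism items: 6, 8, 9, 10, 15, 17, 21.
Of these, items 15 & 21 are negatively keyed; reversed = (1+7) − raw = 8 − raw.
  item 6: 5
  item 8: 6
  item 9: 2
  item 10: 6
  item 15: 8 − 6 = 2
  item 17: 3
  item 21: 8 − 3 = 5
Sum = 5 + 6 + 2 + 6 + 2 + 3 + 5 = 29

29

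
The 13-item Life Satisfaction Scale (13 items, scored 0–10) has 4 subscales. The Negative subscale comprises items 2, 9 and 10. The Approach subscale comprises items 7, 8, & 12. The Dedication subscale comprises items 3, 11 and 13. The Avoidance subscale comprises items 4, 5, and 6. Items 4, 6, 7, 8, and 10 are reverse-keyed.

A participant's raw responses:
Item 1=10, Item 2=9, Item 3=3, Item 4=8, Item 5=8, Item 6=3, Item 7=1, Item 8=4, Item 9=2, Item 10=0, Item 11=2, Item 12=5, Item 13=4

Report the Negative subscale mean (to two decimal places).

Negative items: 2, 9, 10.
Of these, item 10 is reverse-keyed; reversed = (0+10) − raw = 10 − raw.
  item 2: 9
  item 9: 2
  item 10: 10 − 0 = 10
Sum = 9 + 2 + 10 = 21
Mean = 21 / 3 = 7.00

7.00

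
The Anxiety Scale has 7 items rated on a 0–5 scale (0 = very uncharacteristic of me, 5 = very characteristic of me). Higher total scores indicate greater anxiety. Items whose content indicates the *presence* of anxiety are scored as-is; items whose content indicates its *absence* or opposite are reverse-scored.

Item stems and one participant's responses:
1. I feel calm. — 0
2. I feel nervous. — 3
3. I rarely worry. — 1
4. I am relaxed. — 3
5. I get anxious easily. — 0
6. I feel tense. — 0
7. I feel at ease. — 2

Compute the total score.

Items 1, 3, 4, 7 describe the absence/opposite of anxiety → reverse-score.
reversed = (0+5) − raw = 5 − raw.
  item 1: 5 − 0 = 5
  item 2: 3
  item 3: 5 − 1 = 4
  item 4: 5 − 3 = 2
  item 5: 0
  item 6: 0
  item 7: 5 − 2 = 3
Total = 5 + 3 + 4 + 2 + 0 + 0 + 3 = 17

17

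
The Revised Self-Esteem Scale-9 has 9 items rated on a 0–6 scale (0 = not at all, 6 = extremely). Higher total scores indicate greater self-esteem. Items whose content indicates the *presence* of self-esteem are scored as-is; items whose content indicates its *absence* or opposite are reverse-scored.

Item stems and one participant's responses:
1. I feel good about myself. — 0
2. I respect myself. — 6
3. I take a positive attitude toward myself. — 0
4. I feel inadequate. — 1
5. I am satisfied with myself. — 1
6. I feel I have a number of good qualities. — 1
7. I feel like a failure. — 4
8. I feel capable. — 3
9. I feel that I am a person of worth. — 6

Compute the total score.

Items 4, 7 describe the absence/opposite of self-esteem → reverse-score.
reversed = (0+6) − raw = 6 − raw.
  item 1: 0
  item 2: 6
  item 3: 0
  item 4: 6 − 1 = 5
  item 5: 1
  item 6: 1
  item 7: 6 − 4 = 2
  item 8: 3
  item 9: 6
Total = 0 + 6 + 0 + 5 + 1 + 1 + 2 + 3 + 6 = 24

24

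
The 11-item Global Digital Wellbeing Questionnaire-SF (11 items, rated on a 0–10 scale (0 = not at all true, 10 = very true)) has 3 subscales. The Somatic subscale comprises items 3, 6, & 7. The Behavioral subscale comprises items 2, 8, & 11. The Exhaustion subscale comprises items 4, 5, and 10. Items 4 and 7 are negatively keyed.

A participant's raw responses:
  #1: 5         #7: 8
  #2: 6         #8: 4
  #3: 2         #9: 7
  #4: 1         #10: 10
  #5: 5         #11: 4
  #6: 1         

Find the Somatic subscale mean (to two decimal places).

Somatic items: 3, 6, 7.
Of these, item 7 is negatively keyed; reversed = (0+10) − raw = 10 − raw.
  item 3: 2
  item 6: 1
  item 7: 10 − 8 = 2
Sum = 2 + 1 + 2 = 5
Mean = 5 / 3 = 1.67

1.67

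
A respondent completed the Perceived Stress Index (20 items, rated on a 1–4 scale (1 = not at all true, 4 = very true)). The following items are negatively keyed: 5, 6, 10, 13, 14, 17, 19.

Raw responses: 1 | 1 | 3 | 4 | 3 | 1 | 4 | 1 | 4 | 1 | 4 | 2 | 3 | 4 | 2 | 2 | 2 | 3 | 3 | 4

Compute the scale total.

Reversing items 5, 6, 10, 13, 14, 17, and 19 with 5 − raw:
Total = 1 + 1 + 3 + 4 + (5−3) + (5−1) + 4 + 1 + 4 + (5−1) + 4 + 2 + (5−3) + (5−4) + 2 + 2 + (5−2) + 3 + (5−3) + 4
      = 1 + 1 + 3 + 4 + 2 + 4 + 4 + 1 + 4 + 4 + 4 + 2 + 2 + 1 + 2 + 2 + 3 + 3 + 2 + 4 = 53

53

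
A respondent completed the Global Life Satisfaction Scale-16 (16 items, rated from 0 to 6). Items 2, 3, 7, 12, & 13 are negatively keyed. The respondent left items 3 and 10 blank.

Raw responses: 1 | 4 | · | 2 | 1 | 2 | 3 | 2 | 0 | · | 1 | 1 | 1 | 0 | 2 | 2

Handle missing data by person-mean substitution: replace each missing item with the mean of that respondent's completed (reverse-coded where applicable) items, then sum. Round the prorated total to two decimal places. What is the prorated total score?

Reverse-coded (reverse-coded value = 6 − response):
  item 2: 6 − 4 = 2
  item 7: 6 − 3 = 3
  item 12: 6 − 1 = 5
  item 13: 6 − 1 = 5
Completed scored items (14 of 16): 1, 2, 2, 1, 2, 3, 2, 0, 1, 5, 5, 0, 2, 2; sum = 28.
Person mean = 28 / 14 ≈ 2.0000
Prorated total = (28 / 14) × 16 = 32.00 (to 2 dp)

32.00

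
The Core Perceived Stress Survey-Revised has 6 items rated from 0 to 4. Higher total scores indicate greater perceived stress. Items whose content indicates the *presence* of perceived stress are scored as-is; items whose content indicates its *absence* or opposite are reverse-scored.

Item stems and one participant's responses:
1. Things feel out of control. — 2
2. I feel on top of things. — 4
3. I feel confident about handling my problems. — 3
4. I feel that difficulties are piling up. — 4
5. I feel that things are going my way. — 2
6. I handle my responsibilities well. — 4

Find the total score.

9

Items 2, 3, 5, 6 describe the absence/opposite of perceived stress → reverse-score.
reversed = (0+4) − raw = 4 − raw.
  item 1: 2
  item 2: 4 − 4 = 0
  item 3: 4 − 3 = 1
  item 4: 4
  item 5: 4 − 2 = 2
  item 6: 4 − 4 = 0
Total = 2 + 0 + 1 + 4 + 2 + 0 = 9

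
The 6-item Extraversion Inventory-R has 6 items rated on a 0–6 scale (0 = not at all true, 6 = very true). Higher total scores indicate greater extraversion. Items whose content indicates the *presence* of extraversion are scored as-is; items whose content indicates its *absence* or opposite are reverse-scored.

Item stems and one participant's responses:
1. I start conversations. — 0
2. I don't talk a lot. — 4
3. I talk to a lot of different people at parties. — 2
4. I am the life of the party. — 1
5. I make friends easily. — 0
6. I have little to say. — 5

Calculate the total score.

Items 2, 6 describe the absence/opposite of extraversion → reverse-score.
reversed = (0+6) − raw = 6 − raw.
  item 1: 0
  item 2: 6 − 4 = 2
  item 3: 2
  item 4: 1
  item 5: 0
  item 6: 6 − 5 = 1
Total = 0 + 2 + 2 + 1 + 0 + 1 = 6

6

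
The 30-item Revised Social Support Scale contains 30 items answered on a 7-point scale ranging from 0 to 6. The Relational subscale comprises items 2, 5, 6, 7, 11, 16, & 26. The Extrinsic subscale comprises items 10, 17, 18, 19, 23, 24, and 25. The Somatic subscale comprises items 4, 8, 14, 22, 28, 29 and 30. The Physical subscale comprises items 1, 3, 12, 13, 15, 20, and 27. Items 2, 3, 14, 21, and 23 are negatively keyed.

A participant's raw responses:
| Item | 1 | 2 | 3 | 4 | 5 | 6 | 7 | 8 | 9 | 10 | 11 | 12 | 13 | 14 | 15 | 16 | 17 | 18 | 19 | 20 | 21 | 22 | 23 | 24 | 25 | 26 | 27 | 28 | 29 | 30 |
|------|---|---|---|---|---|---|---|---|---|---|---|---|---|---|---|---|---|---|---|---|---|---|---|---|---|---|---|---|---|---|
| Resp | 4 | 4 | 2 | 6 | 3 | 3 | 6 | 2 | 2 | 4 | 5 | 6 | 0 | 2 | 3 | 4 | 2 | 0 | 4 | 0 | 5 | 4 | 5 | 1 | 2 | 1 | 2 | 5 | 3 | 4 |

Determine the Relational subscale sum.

Relational items: 2, 5, 6, 7, 11, 16, 26.
Of these, item 2 is negatively keyed; on a 0–6 scale, reversed = 6 − raw.
  item 2: 6 − 4 = 2
  item 5: 3
  item 6: 3
  item 7: 6
  item 11: 5
  item 16: 4
  item 26: 1
Sum = 2 + 3 + 3 + 6 + 5 + 4 + 1 = 24

24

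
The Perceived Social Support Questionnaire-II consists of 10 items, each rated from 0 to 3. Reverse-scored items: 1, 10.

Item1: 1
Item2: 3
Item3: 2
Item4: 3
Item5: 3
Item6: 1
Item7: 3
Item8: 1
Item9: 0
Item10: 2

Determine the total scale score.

19

Reverse-coded items (reversed = (0+3) − raw = 3 − raw):
  item 1: 3 − 1 = 2
  item 10: 3 − 2 = 1
After reverse-coding: 2, 3, 2, 3, 3, 1, 3, 1, 0, 1
Total = 2 + 3 + 2 + 3 + 3 + 1 + 3 + 1 + 0 + 1 = 19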